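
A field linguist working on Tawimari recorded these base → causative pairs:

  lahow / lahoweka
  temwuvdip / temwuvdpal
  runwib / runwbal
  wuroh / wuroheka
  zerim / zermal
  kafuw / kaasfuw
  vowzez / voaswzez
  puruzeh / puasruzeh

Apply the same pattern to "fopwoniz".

"fopwoniz" has last vowel 'i'. The stems whose last vowel is 'i' (temwuvdip → temwuvdpal, runwib → runwbal, zerim → zermal) delete the last vowel and add -al.
The other patterns: stems whose last vowel is 'o' add -eka; stems whose last vowel is 'e' or 'u' insert -as- after the first vowel.
So fopwoniz → fopwonzal.

fopwonzal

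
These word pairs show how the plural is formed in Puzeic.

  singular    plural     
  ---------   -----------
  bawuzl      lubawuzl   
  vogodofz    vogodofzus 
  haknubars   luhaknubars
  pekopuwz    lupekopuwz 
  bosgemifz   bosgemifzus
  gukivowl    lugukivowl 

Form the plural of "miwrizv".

lumiwrizv

bosgemifz and pekopuwz both end in -z yet inflect differently (bosgemifzus, lupekopuwz), so the final letter is not what conditions the rule; the second-to-last letter is.
"miwrizv" has second-to-last letter 'z'. The one such stem in the data (bawuzl → lubawuzl) adds the prefix lu-, so the same rule applies.
The other pattern: stems whose second-to-last letter is 'f' add -us.
So miwrizv → lumiwrizv.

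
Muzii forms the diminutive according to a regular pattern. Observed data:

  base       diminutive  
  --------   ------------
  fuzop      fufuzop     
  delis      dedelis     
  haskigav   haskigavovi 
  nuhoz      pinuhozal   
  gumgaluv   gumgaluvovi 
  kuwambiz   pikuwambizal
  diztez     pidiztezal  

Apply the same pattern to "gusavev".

gusavevovi

kuwambiz and delis both have last vowel 'i' yet inflect differently (pikuwambizal, dedelis), so the last vowel is not what conditions the rule; the final letter is.
"gusavev" ends in -v. The stems ending in -v (haskigav → haskigavovi, gumgaluv → gumgaluvovi) add -ovi.
The other patterns: stems ending in -z add pi- … -al around the stem; stems ending in -p or -s repeat the first consonant+vowel as a prefix.
So gusavev → gusavevovi.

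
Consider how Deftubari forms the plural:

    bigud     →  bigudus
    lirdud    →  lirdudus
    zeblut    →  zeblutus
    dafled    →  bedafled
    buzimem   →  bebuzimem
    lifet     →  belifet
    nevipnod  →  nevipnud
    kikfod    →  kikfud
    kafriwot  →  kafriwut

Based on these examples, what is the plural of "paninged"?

bigud and dafled both end in -d yet inflect differently (bigudus, bedafled), so the final letter is not what conditions the rule; the last vowel is.
"paninged" has last vowel 'e'. The stems whose last vowel is 'e' (dafled → bedafled, buzimem → bebuzimem, lifet → belifet) add the prefix be-.
So paninged → bepaninged.

bepaninged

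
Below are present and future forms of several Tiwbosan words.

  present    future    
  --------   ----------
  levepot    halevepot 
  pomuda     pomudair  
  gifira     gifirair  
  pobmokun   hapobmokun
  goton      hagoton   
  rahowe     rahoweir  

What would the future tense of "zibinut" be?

"zibinut" ends in a consonant. The stems ending in a consonant (levepot → halevepot, goton → hagoton, pobmokun → hapobmokun) add the prefix ha-.
The other pattern: stems ending in a vowel add -ir.
So zibinut → hazibinut.

hazibinut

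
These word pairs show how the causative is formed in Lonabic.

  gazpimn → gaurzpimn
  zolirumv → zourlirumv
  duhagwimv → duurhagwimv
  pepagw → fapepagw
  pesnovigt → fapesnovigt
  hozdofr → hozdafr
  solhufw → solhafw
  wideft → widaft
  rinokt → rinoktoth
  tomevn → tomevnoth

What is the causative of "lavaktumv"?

"lavaktumv" has second-to-last letter 'm'. The stems whose second-to-last letter is 'm' (gazpimn → gaurzpimn, zolirumv → zourlirumv, duhagwimv → duurhagwimv) insert -ur- after the first vowel.
The other patterns: stems whose second-to-last letter is 'g' add the prefix fa-; stems whose second-to-last letter is 'f' change the last vowel to 'a'; stems whose second-to-last letter is 'k' or 'v' add -oth.
So lavaktumv → laurvaktumv.

laurvaktumv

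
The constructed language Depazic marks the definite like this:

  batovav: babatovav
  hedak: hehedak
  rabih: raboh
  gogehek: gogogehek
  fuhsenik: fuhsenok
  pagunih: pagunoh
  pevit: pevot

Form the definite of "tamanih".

"tamanih" has last vowel 'i'. The stems whose last vowel is 'i' (fuhsenik → fuhsenok, pevit → pevot, pagunih → pagunoh) change the last vowel to 'o'.
The other pattern: stems whose last vowel is 'a' or 'e' repeat the first consonant+vowel as a prefix.
So tamanih → tamanoh.

tamanoh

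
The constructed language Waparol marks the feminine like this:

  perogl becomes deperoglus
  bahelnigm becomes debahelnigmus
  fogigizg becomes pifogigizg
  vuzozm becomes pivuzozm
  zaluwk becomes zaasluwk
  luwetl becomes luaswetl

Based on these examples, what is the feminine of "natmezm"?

bahelnigm and vuzozm both end in -m yet inflect differently (debahelnigmus, pivuzozm), so the final letter is not what conditions the rule; the second-to-last letter is.
"natmezm" has second-to-last letter 'z'. The stems whose second-to-last letter is 'z' (fogigizg → pifogigizg, vuzozm → pivuzozm) add the prefix pi-.
So natmezm → pinatmezm.

pinatmezm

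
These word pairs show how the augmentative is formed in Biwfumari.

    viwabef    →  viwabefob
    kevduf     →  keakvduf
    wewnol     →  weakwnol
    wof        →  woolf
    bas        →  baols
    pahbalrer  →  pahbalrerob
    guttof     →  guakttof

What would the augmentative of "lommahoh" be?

lommahohob

"lommahoh" has 3 vowels. The stems with 3 vowels (pahbalrer → pahbalrerob, viwabef → viwabefob) add -ob.
So lommahoh → lommahohob.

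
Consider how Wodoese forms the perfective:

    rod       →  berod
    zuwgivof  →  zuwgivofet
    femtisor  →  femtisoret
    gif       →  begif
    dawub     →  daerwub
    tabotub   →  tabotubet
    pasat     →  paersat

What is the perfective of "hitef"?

hiertef

dawub and tabotub both end in -b yet inflect differently (daerwub, tabotubet), so the final letter is not what conditions the rule; the number of vowels is.
"hitef" has 2 vowels. The stems with 2 vowels (dawub → daerwub, pasat → paersat) insert -er- after the first vowel.
So hitef → hiertef.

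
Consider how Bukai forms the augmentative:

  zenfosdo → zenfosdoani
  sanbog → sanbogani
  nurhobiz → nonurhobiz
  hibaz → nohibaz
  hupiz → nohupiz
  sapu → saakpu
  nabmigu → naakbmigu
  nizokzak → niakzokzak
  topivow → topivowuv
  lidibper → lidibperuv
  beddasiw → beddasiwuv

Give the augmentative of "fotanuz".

nofotanuz

hibaz and nizokzak both have last vowel 'a' yet inflect differently (nohibaz, niakzokzak), so the last vowel is not what conditions the rule; the final letter is.
"fotanuz" ends in -z. The stems ending in -z (nurhobiz → nonurhobiz, hibaz → nohibaz, hupiz → nohupiz) add the prefix no-.
The other patterns: stems ending in -g or -o add -ani; stems ending in -k or -u insert -ak- after the first vowel; stems ending in -r or -w add -uv.
So fotanuz → nofotanuz.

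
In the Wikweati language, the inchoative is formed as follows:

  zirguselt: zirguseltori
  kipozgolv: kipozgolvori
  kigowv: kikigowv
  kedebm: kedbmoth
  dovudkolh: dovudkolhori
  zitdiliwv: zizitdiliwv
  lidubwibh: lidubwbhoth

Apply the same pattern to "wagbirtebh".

wagbirtbhoth

"wagbirtebh" has second-to-last letter 'b'. The stems whose second-to-last letter is 'b' (lidubwibh → lidubwbhoth, kedebm → kedbmoth) delete the last vowel and add -oth.
The other patterns: stems whose second-to-last letter is 'l' add -ori; stems whose second-to-last letter is 'w' repeat the first consonant+vowel as a prefix.
So wagbirtebh → wagbirtbhoth.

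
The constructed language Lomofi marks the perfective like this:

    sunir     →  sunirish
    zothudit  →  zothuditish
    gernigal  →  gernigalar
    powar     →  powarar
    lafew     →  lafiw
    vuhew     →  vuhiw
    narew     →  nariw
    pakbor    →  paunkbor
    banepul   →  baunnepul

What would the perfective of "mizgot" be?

"mizgot" has last vowel 'o'. The one such stem in the data (pakbor → paunkbor) inserts -un- after the first vowel (as does banepul), so the same rule applies.
So mizgot → miunzgot.

miunzgot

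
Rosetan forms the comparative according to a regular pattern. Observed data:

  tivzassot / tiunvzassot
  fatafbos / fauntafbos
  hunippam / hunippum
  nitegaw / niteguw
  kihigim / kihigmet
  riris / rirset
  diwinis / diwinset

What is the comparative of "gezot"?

geunzot

hunippam and kihigim both end in -m yet inflect differently (hunippum, kihigmet), so the final letter is not what conditions the rule; the last vowel is.
"gezot" has last vowel 'o'. The stems whose last vowel is 'o' (tivzassot → tiunvzassot, fatafbos → fauntafbos) insert -un- after the first vowel.
So gezot → geunzot.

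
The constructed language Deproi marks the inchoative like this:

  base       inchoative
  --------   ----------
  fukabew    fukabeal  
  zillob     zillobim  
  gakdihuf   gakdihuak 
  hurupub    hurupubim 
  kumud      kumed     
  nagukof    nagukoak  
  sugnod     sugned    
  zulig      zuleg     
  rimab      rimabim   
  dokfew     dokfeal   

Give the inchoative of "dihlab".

dihlabim

"dihlab" ends in -b. The stems ending in -b (hurupub → hurupubim, rimab → rimabim, zillob → zillobim) add -im.
The other patterns: stems ending in -f drop the final letter and add -ak; stems ending in -w drop the final letter and add -al; stems ending in -d or -g change the last vowel to 'e'.
So dihlab → dihlabim.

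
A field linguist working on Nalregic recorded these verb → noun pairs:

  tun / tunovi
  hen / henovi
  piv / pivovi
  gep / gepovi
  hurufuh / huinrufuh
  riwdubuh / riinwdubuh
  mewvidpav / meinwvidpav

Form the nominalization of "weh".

piv and mewvidpav both end in -v yet inflect differently (pivovi, meinwvidpav), so the final letter is not what conditions the rule; the number of vowels is.
"weh" has 1 vowel. The stems with 1 vowel (tun → tunovi, hen → henovi, piv → pivovi) add -ovi.
So weh → wehovi.

wehovi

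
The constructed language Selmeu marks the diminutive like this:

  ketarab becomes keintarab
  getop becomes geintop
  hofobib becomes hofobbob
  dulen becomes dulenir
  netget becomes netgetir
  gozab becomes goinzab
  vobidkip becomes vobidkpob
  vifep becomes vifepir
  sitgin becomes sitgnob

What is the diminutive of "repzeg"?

"repzeg" has last vowel 'e'. The stems whose last vowel is 'e' (netget → netgetir, vifep → vifepir, dulen → dulenir) add -ir.
So repzeg → repzegir.

repzegir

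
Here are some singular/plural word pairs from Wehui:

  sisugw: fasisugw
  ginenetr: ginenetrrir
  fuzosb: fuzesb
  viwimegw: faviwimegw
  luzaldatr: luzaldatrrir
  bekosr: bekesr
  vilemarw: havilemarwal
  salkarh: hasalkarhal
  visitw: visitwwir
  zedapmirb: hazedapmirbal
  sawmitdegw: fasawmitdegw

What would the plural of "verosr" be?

veresr

visitw and sawmitdegw both end in -w yet inflect differently (visitwwir, fasawmitdegw), so the final letter is not what conditions the rule; the second-to-last letter is.
"verosr" has second-to-last letter 's'. The stems whose second-to-last letter is 's' (fuzosb → fuzesb, bekosr → bekesr) change the last vowel to 'e'.
So verosr → veresr.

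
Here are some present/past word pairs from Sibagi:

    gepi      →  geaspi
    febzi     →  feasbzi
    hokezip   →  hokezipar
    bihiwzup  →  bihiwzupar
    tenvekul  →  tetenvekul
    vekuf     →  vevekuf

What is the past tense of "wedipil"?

wewedipil

"wedipil" ends in -l. The one such stem in the data (tenvekul → tetenvekul) repeats the first consonant+vowel as a prefix (as does vekuf), so the same rule applies.
So wedipil → wewedipil.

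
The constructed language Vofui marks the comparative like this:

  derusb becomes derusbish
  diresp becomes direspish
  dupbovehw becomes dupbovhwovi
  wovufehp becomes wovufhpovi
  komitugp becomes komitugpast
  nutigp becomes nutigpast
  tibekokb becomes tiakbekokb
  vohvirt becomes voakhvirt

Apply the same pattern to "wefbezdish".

wefbezdishish

diresp and wovufehp both end in -p yet inflect differently (direspish, wovufhpovi), so the final letter is not what conditions the rule; the second-to-last letter is.
"wefbezdish" has second-to-last letter 's'. The stems whose second-to-last letter is 's' (derusb → derusbish, diresp → direspish) add -ish.
The other patterns: stems whose second-to-last letter is 'h' delete the last vowel and add -ovi; stems whose second-to-last letter is 'g' add -ast; stems whose second-to-last letter is 'k' or 'r' insert -ak- after the first vowel.
So wefbezdish → wefbezdishish.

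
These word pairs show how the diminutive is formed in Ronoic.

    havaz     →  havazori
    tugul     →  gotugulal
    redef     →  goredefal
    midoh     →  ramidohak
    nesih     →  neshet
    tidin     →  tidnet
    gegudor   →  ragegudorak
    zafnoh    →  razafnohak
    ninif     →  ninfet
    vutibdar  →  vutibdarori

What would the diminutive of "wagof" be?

rawagofak

gegudor and vutibdar both end in -r yet inflect differently (ragegudorak, vutibdarori), so the final letter is not what conditions the rule; the last vowel is.
"wagof" has last vowel 'o'. The stems whose last vowel is 'o' (midoh → ramidohak, zafnoh → razafnohak, gegudor → ragegudorak) add ra- … -ak around the stem.
The other patterns: stems whose last vowel is 'a' add -ori; stems whose last vowel is 'e' or 'u' add go- … -al around the stem; stems whose last vowel is 'i' delete the last vowel and add -et.
So wagof → rawagofak.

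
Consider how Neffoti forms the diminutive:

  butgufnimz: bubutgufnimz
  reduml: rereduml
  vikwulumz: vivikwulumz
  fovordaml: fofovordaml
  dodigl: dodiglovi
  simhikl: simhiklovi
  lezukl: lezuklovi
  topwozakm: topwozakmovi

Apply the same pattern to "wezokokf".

wezokokfovi

fovordaml and dodigl both end in -l yet inflect differently (fofovordaml, dodiglovi), so the final letter is not what conditions the rule; the second-to-last letter is.
"wezokokf" has second-to-last letter 'k'. The stems whose second-to-last letter is 'k' (topwozakm → topwozakmovi, simhikl → simhiklovi, lezukl → lezuklovi) add -ovi.
The other pattern: stems whose second-to-last letter is 'm' repeat the first consonant+vowel as a prefix.
So wezokokf → wezokokfovi.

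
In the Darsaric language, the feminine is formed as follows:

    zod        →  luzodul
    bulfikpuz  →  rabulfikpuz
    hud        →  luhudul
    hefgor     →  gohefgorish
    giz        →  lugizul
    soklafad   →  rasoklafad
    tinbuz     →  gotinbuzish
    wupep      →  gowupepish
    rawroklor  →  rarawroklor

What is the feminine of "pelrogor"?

giz and tinbuz both end in -z yet inflect differently (lugizul, gotinbuzish), so the final letter is not what conditions the rule; the number of vowels is.
"pelrogor" has 3 vowels. The stems with 3 vowels (rawroklor → rarawroklor, bulfikpuz → rabulfikpuz, soklafad → rasoklafad) add the prefix ra-.
The other patterns: stems with 1 vowel add lu- … -ul around the stem; stems with 2 vowels add go- … -ish around the stem.
So pelrogor → rapelrogor.

rapelrogor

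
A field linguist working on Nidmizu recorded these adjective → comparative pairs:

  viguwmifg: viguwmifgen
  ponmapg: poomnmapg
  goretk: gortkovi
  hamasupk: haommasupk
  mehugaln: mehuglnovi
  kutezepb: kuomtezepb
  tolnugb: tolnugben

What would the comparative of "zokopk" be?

zoomkopk

"zokopk" has second-to-last letter 'p'. The stems whose second-to-last letter is 'p' (hamasupk → haommasupk, ponmapg → poomnmapg, kutezepb → kuomtezepb) insert -om- after the first vowel.
The other patterns: stems whose second-to-last letter is 'f' or 'g' add -en; stems whose second-to-last letter is 'l' or 't' delete the last vowel and add -ovi.
So zokopk → zoomkopk.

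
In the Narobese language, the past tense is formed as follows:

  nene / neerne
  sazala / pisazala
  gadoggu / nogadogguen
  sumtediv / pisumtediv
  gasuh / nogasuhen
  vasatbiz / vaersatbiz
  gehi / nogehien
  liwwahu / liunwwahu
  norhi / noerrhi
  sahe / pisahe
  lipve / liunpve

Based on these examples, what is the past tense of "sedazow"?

liwwahu and gadoggu both end in -u yet inflect differently (liunwwahu, nogadogguen), so the final letter is not what conditions the rule; the first letter is.
"sedazow" begins with s-. The stems beginning with s- (sumtediv → pisumtediv, sazala → pisazala, sahe → pisahe) add the prefix pi-.
So sedazow → pisedazow.

pisedazow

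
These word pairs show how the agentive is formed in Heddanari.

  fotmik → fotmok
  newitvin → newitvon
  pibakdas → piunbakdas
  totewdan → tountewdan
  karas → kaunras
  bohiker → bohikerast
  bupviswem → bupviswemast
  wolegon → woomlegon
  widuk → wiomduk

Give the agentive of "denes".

"denes" has last vowel 'e'. The stems whose last vowel is 'e' (bohiker → bohikerast, bupviswem → bupviswemast) add -ast.
The other patterns: stems whose last vowel is 'i' change the last vowel to 'o'; stems whose last vowel is 'a' insert -un- after the first vowel; stems whose last vowel is 'o' or 'u' insert -om- after the first vowel.
So denes → denesast.

denesast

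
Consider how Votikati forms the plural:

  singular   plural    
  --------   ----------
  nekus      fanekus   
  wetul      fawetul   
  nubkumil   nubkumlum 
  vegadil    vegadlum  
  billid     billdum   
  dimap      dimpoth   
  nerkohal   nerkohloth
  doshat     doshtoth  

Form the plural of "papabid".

papabdum

wetul and nubkumil both end in -l yet inflect differently (fawetul, nubkumlum), so the final letter is not what conditions the rule; the last vowel is.
"papabid" has last vowel 'i'. The stems whose last vowel is 'i' (nubkumil → nubkumlum, vegadil → vegadlum, billid → billdum) delete the last vowel and add -um.
The other patterns: stems whose last vowel is 'u' add the prefix fa-; stems whose last vowel is 'a' delete the last vowel and add -oth.
So papabid → papabdum.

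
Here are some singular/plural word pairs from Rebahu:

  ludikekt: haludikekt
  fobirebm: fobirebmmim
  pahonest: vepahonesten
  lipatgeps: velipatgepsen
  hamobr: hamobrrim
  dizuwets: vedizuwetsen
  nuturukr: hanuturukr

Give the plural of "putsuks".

haputsuks

nuturukr and hamobr both end in -r yet inflect differently (hanuturukr, hamobrrim), so the final letter is not what conditions the rule; the second-to-last letter is.
"putsuks" has second-to-last letter 'k'. The stems whose second-to-last letter is 'k' (nuturukr → hanuturukr, ludikekt → haludikekt) add the prefix ha-.
The other patterns: stems whose second-to-last letter is 'b' double the final consonant and add -im; stems whose second-to-last letter is 'p', 's' or 't' add ve- … -en around the stem.
So putsuks → haputsuks.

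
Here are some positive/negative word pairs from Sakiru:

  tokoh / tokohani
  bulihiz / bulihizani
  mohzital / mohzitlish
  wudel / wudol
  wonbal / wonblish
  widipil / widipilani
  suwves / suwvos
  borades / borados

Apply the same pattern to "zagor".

wonbal and wudel both end in -l yet inflect differently (wonblish, wudol), so the final letter is not what conditions the rule; the last vowel is.
"zagor" has last vowel 'o'. The one such stem in the data (tokoh → tokohani) adds -ani, so the same rule applies.
The other patterns: stems whose last vowel is 'a' delete the last vowel and add -ish; stems whose last vowel is 'e' change the last vowel to 'o'.
So zagor → zagorani.

zagorani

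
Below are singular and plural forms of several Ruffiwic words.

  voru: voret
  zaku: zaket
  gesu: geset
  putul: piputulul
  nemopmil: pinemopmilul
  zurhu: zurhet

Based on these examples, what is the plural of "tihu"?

tihet

"tihu" ends in -u. The stems ending in -u (zaku → zaket, voru → voret, gesu → geset) drop the final letter and add -et.
So tihu → tihet.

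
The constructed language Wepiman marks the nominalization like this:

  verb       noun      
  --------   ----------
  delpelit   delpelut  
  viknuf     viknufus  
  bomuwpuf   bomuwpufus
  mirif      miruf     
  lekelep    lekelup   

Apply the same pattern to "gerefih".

gerefuh

"gerefih" has last vowel 'i'. The stems whose last vowel is 'i' (mirif → miruf, delpelit → delpelut) change the last vowel to 'u'.
So gerefih → gerefuh.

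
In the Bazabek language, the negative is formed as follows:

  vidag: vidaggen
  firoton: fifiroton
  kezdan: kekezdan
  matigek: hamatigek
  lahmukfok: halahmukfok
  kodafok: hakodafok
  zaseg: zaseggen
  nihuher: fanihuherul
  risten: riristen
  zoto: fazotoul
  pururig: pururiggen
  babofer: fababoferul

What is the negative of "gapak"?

zaseg and risten both have last vowel 'e' yet inflect differently (zaseggen, riristen), so the last vowel is not what conditions the rule; the final letter is.
"gapak" ends in -k. The stems ending in -k (lahmukfok → halahmukfok, kodafok → hakodafok, matigek → hamatigek) add the prefix ha-.
The other patterns: stems ending in -g double the final consonant and add -en; stems ending in -n repeat the first consonant+vowel as a prefix; stems ending in -o or -r add fa- … -ul around the stem.
So gapak → hagapak.

hagapak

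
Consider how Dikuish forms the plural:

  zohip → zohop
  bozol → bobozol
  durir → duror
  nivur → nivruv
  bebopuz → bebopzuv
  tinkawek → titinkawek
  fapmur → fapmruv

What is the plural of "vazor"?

vavazor

"vazor" has last vowel 'o'. The one such stem in the data (bozol → bobozol) repeats the first consonant+vowel as a prefix (as does tinkawek), so the same rule applies.
So vazor → vavazor.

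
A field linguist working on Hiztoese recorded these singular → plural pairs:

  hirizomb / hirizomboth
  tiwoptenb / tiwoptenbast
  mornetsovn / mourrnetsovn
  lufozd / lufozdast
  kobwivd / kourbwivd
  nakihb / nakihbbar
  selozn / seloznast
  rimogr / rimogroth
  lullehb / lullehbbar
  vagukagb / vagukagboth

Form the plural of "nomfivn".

nourmfivn

"nomfivn" has second-to-last letter 'v'. The stems whose second-to-last letter is 'v' (kobwivd → kourbwivd, mornetsovn → mourrnetsovn) insert -ur- after the first vowel.
So nomfivn → nourmfivn.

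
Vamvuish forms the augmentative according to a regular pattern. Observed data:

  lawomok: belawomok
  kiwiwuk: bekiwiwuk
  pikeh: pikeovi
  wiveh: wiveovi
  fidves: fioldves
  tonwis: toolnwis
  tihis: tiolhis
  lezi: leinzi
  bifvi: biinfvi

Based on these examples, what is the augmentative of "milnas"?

miollnas

pikeh and fidves both have last vowel 'e' yet inflect differently (pikeovi, fioldves), so the last vowel is not what conditions the rule; the final letter is.
"milnas" ends in -s. The stems ending in -s (fidves → fioldves, tonwis → toolnwis, tihis → tiolhis) insert -ol- after the first vowel.
The other patterns: stems ending in -k add the prefix be-; stems ending in -h drop the final letter and add -ovi; stems ending in -i insert -in- after the first vowel.
So milnas → miollnas.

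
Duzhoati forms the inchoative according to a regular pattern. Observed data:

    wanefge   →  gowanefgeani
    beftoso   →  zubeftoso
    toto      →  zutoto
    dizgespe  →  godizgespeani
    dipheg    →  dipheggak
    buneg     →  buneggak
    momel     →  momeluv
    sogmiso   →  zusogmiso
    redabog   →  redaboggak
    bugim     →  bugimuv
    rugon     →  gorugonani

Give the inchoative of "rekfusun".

momel and dipheg both have last vowel 'e' yet inflect differently (momeluv, dipheggak), so the last vowel is not what conditions the rule; the final letter is.
"rekfusun" ends in -n. The one such stem in the data (rugon → gorugonani) adds go- … -ani around the stem, so the same rule applies.
So rekfusun → gorekfusunani.

gorekfusunani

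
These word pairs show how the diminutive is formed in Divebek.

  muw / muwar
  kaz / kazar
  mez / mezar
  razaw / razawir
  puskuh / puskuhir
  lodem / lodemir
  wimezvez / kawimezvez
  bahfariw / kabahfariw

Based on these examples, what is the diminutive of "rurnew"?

muw and razaw both end in -w yet inflect differently (muwar, razawir), so the final letter is not what conditions the rule; the number of vowels is.
"rurnew" has 2 vowels. The stems with 2 vowels (razaw → razawir, puskuh → puskuhir, lodem → lodemir) add -ir.
The other patterns: stems with 1 vowel add -ar; stems with 3 vowels add the prefix ka-.
So rurnew → rurnewir.

rurnewir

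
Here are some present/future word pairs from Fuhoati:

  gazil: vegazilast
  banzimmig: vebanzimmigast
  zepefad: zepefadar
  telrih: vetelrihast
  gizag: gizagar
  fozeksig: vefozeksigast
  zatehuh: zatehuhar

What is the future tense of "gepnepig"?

vegepnepigast

fozeksig and gizag both end in -g yet inflect differently (vefozeksigast, gizagar), so the final letter is not what conditions the rule; the last vowel is.
"gepnepig" has last vowel 'i'. The stems whose last vowel is 'i' (gazil → vegazilast, fozeksig → vefozeksigast, telrih → vetelrihast) add ve- … -ast around the stem.
So gepnepig → vegepnepigast.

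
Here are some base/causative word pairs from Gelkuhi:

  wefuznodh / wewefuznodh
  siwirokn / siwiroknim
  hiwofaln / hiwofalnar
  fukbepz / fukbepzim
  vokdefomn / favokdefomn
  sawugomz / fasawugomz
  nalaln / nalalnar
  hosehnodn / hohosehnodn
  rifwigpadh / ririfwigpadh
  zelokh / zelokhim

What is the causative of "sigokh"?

sigokhim

"sigokh" has second-to-last letter 'k'. The stems whose second-to-last letter is 'k' (zelokh → zelokhim, siwirokn → siwiroknim) add -im.
So sigokh → sigokhim.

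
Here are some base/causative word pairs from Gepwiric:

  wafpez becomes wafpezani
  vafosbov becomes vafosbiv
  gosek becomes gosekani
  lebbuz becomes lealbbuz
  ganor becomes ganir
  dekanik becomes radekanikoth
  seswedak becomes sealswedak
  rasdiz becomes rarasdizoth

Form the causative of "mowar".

wafpez and rasdiz both end in -z yet inflect differently (wafpezani, rarasdizoth), so the final letter is not what conditions the rule; the last vowel is.
"mowar" has last vowel 'a'. The one such stem in the data (seswedak → sealswedak) inserts -al- after the first vowel (as does lebbuz), so the same rule applies.
So mowar → moalwar.

moalwar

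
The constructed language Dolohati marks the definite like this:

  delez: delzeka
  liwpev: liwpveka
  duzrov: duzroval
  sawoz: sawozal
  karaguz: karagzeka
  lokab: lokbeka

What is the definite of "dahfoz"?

duzrov and liwpev both end in -v yet inflect differently (duzroval, liwpveka), so the final letter is not what conditions the rule; the last vowel is.
"dahfoz" has last vowel 'o'. The stems whose last vowel is 'o' (sawoz → sawozal, duzrov → duzroval) add -al.
So dahfoz → dahfozal.

dahfozal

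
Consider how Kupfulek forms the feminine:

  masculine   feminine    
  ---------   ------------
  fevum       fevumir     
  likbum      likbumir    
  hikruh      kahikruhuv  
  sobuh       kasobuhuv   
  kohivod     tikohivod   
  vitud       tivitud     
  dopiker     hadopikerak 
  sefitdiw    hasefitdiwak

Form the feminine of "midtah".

kamidtahuv

fevum and hikruh both have last vowel 'u' yet inflect differently (fevumir, kahikruhuv), so the last vowel is not what conditions the rule; the final letter is.
"midtah" ends in -h. The stems ending in -h (hikruh → kahikruhuv, sobuh → kasobuhuv) add ka- … -uv around the stem.
The other patterns: stems ending in -m add -ir; stems ending in -d add the prefix ti-; stems ending in -r or -w add ha- … -ak around the stem.
So midtah → kamidtahuv.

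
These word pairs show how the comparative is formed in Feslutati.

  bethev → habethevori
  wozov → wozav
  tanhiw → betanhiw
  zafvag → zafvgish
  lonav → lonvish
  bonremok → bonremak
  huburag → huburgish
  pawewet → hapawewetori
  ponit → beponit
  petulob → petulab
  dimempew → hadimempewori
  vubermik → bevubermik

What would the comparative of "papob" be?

"papob" has last vowel 'o'. The stems whose last vowel is 'o' (petulob → petulab, wozov → wozav, bonremok → bonremak) change the last vowel to 'a'.
The other patterns: stems whose last vowel is 'a' delete the last vowel and add -ish; stems whose last vowel is 'e' add ha- … -ori around the stem; stems whose last vowel is 'i' add the prefix be-.
So papob → papab.

papab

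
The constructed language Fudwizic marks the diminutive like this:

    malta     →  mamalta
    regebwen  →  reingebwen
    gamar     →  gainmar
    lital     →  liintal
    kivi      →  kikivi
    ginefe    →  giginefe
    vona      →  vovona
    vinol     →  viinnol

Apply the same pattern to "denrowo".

dedenrowo

regebwen and ginefe both have last vowel 'e' yet inflect differently (reingebwen, giginefe), so the last vowel is not what conditions the rule; whether the stem ends in a vowel or a consonant is.
"denrowo" ends in a vowel. The stems ending in a vowel (ginefe → giginefe, kivi → kikivi, vona → vovona) repeat the first consonant+vowel as a prefix.
The other pattern: stems ending in a consonant insert -in- after the first vowel.
So denrowo → dedenrowo.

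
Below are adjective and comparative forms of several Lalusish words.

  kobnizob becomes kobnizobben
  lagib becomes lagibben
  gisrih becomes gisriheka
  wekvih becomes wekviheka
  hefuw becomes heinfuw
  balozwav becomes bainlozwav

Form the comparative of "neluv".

neinluv

lagib and gisrih both have last vowel 'i' yet inflect differently (lagibben, gisriheka), so the last vowel is not what conditions the rule; the final letter is.
"neluv" ends in -v. The one such stem in the data (balozwav → bainlozwav) inserts -in- after the first vowel (as does hefuw), so the same rule applies.
The other patterns: stems ending in -b double the final consonant and add -en; stems ending in -h add -eka.
So neluv → neinluv.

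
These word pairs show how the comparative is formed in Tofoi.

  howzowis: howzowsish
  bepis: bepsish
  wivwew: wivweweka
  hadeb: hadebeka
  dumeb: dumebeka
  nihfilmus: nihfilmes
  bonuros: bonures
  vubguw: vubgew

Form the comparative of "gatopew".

gatopeweka

howzowis and nihfilmus both end in -s yet inflect differently (howzowsish, nihfilmes), so the final letter is not what conditions the rule; the last vowel is.
"gatopew" has last vowel 'e'. The stems whose last vowel is 'e' (wivwew → wivweweka, hadeb → hadebeka, dumeb → dumebeka) add -eka.
The other patterns: stems whose last vowel is 'i' delete the last vowel and add -ish; stems whose last vowel is 'o' or 'u' change the last vowel to 'e'.
So gatopew → gatopeweka.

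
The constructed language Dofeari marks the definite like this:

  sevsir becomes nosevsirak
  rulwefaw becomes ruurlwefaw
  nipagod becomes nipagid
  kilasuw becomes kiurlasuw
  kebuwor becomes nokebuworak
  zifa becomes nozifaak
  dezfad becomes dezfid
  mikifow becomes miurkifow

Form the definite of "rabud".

mikifow and nipagod both have last vowel 'o' yet inflect differently (miurkifow, nipagid), so the last vowel is not what conditions the rule; the final letter is.
"rabud" ends in -d. The stems ending in -d (nipagod → nipagid, dezfad → dezfid) change the last vowel to 'i'.
The other patterns: stems ending in -w insert -ur- after the first vowel; stems ending in -a or -r add no- … -ak around the stem.
So rabud → rabid.

rabid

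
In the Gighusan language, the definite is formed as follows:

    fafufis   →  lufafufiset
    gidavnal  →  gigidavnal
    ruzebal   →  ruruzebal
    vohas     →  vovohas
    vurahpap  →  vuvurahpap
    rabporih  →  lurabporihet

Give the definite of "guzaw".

"guzaw" has last vowel 'a'. The stems whose last vowel is 'a' (ruzebal → ruruzebal, gidavnal → gigidavnal, vohas → vovohas) repeat the first consonant+vowel as a prefix.
So guzaw → guguzaw.

guguzaw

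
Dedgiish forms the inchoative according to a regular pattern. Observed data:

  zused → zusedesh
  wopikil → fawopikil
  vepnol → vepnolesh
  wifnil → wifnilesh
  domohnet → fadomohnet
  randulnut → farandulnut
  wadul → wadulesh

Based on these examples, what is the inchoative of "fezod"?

fezodesh

wifnil and wopikil both end in -l yet inflect differently (wifnilesh, fawopikil), so the final letter is not what conditions the rule; the number of vowels is.
"fezod" has 2 vowels. The stems with 2 vowels (wifnil → wifnilesh, vepnol → vepnolesh, wadul → wadulesh) add -esh.
The other pattern: stems with 3 vowels add the prefix fa-.
So fezod → fezodesh.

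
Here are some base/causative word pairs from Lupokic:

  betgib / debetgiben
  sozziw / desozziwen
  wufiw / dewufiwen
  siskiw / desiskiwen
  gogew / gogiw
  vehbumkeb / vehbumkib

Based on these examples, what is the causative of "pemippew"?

sozziw and gogew both end in -w yet inflect differently (desozziwen, gogiw), so the final letter is not what conditions the rule; the last vowel is.
"pemippew" has last vowel 'e'. The stems whose last vowel is 'e' (gogew → gogiw, vehbumkeb → vehbumkib) change the last vowel to 'i'.
The other pattern: stems whose last vowel is 'i' add de- … -en around the stem.
So pemippew → pemippiw.

pemippiw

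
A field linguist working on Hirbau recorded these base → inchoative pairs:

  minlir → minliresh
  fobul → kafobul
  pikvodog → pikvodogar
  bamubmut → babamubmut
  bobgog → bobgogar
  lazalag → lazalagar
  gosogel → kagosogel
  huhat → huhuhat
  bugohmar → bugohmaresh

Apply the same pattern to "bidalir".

bidaliresh

"bidalir" ends in -r. The stems ending in -r (bugohmar → bugohmaresh, minlir → minliresh) add -esh.
So bidalir → bidaliresh.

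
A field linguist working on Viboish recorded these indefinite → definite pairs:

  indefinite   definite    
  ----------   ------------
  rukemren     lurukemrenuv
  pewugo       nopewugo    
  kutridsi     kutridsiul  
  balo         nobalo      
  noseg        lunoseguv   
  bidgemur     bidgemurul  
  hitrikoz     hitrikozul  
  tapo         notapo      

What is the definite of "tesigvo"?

notesigvo

"tesigvo" ends in -o. The stems ending in -o (balo → nobalo, tapo → notapo, pewugo → nopewugo) add the prefix no-.
The other patterns: stems ending in -g or -n add lu- … -uv around the stem; stems ending in -i, -r or -z add -ul.
So tesigvo → notesigvo.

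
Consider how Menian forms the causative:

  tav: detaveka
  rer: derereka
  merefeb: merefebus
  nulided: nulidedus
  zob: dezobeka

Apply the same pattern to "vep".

"vep" has 1 vowel. The stems with 1 vowel (rer → derereka, tav → detaveka, zob → dezobeka) add de- … -eka around the stem.
The other pattern: stems with 3 vowels add -us.
So vep → devepeka.

devepeka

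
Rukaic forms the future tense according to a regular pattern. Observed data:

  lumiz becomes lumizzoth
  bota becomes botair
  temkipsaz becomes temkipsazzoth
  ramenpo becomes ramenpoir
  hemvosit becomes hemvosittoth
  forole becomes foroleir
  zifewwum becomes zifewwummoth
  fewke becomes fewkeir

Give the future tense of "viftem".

bota and temkipsaz both have last vowel 'a' yet inflect differently (botair, temkipsazzoth), so the last vowel is not what conditions the rule; whether the stem ends in a vowel or a consonant is.
"viftem" ends in a consonant. The stems ending in a consonant (temkipsaz → temkipsazzoth, lumiz → lumizzoth, zifewwum → zifewwummoth) double the final consonant and add -oth.
The other pattern: stems ending in a vowel add -ir.
So viftem → viftemmoth.

viftemmoth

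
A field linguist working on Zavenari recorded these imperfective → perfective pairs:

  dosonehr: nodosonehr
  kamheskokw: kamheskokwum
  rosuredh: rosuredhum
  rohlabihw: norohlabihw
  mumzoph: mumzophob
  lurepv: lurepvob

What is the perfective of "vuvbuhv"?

novuvbuhv

rohlabihw and kamheskokw both end in -w yet inflect differently (norohlabihw, kamheskokwum), so the final letter is not what conditions the rule; the second-to-last letter is.
"vuvbuhv" has second-to-last letter 'h'. The stems whose second-to-last letter is 'h' (rohlabihw → norohlabihw, dosonehr → nodosonehr) add the prefix no-.
So vuvbuhv → novuvbuhv.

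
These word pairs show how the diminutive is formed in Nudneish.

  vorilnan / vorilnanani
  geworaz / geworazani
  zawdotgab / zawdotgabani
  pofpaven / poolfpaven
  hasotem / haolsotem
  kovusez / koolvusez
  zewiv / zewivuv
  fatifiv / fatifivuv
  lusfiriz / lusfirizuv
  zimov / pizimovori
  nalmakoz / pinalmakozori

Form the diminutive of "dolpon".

pidolponori

"dolpon" has last vowel 'o'. The stems whose last vowel is 'o' (zimov → pizimovori, nalmakoz → pinalmakozori) add pi- … -ori around the stem.
The other patterns: stems whose last vowel is 'a' add -ani; stems whose last vowel is 'e' insert -ol- after the first vowel; stems whose last vowel is 'i' add -uv.
So dolpon → pidolponori.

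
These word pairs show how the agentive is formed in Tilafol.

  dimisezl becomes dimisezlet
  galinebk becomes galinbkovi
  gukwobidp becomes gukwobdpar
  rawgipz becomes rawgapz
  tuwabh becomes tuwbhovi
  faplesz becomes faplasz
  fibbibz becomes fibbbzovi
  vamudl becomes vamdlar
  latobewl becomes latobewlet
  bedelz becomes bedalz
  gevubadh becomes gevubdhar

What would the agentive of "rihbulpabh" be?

rihbulpbhovi

latobewl and vamudl both end in -l yet inflect differently (latobewlet, vamdlar), so the final letter is not what conditions the rule; the second-to-last letter is.
"rihbulpabh" has second-to-last letter 'b'. The stems whose second-to-last letter is 'b' (fibbibz → fibbbzovi, tuwabh → tuwbhovi, galinebk → galinbkovi) delete the last vowel and add -ovi.
The other patterns: stems whose second-to-last letter is 'w' or 'z' add -et; stems whose second-to-last letter is 'd' delete the last vowel and add -ar; stems whose second-to-last letter is 'l', 'p' or 's' change the last vowel to 'a'.
So rihbulpabh → rihbulpbhovi.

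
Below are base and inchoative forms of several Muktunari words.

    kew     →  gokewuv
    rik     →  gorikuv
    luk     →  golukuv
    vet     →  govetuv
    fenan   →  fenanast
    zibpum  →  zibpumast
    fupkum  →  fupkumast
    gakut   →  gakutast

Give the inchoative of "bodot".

"bodot" has 2 vowels. The stems with 2 vowels (fupkum → fupkumast, fenan → fenanast, gakut → gakutast) add -ast.
So bodot → bodotast.

bodotast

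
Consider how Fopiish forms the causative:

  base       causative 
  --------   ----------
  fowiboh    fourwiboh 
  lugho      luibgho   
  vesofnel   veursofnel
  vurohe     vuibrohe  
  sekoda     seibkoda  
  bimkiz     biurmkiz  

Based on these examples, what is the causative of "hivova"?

hiibvova

vesofnel and vurohe both have last vowel 'e' yet inflect differently (veursofnel, vuibrohe), so the last vowel is not what conditions the rule; whether the stem ends in a vowel or a consonant is.
"hivova" ends in a vowel. The stems ending in a vowel (vurohe → vuibrohe, sekoda → seibkoda, lugho → luibgho) insert -ib- after the first vowel.
The other pattern: stems ending in a consonant insert -ur- after the first vowel.
So hivova → hiibvova.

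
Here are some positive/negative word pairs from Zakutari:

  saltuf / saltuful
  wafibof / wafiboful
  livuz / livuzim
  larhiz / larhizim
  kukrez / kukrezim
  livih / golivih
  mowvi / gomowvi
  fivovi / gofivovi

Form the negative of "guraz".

gurazim

"guraz" ends in -z. The stems ending in -z (livuz → livuzim, larhiz → larhizim, kukrez → kukrezim) add -im.
The other patterns: stems ending in -f add -ul; stems ending in -h or -i add the prefix go-.
So guraz → gurazim.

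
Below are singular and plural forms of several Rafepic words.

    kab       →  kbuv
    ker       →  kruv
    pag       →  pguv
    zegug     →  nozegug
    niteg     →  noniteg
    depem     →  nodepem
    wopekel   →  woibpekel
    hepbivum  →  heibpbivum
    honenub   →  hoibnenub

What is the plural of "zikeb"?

nozikeb

"zikeb" has 2 vowels. The stems with 2 vowels (zegug → nozegug, niteg → noniteg, depem → nodepem) add the prefix no-.
The other patterns: stems with 1 vowel delete the last vowel and add -uv; stems with 3 vowels insert -ib- after the first vowel.
So zikeb → nozikeb.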